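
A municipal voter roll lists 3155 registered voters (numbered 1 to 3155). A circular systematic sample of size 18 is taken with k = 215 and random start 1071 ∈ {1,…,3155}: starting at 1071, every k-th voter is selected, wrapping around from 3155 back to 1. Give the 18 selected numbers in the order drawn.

Selection 1: 1071
Selection 2: 1071 + 215 = 1286
Selection 3: 1286 + 215 = 1501
Selection 4: 1501 + 215 = 1716
Selection 5: 1716 + 215 = 1931
Selection 6: 1931 + 215 = 2146
Selection 7: 2146 + 215 = 2361
Selection 8: 2361 + 215 = 2576
Selection 9: 2576 + 215 = 2791
Selection 10: 2791 + 215 = 3006
Selection 11: 3006 + 215 = 3221 → 3221 − 3155 = 66
Selection 12: 66 + 215 = 281
Selection 13: 281 + 215 = 496
Selection 14: 496 + 215 = 711
Selection 15: 711 + 215 = 926
Selection 16: 926 + 215 = 1141
Selection 17: 1141 + 215 = 1356
Selection 18: 1356 + 215 = 1571

1071, 1286, 1501, 1716, 1931, 2146, 2361, 2576, 2791, 3006, 66, 281, 496, 711, 926, 1141, 1356, 1571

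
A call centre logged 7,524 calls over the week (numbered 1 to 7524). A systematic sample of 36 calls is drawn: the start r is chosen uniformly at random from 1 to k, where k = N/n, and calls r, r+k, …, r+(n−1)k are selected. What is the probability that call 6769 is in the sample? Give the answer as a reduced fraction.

k = 7524/36 = 209.
Call 6769 is selected iff r ≡ 6769 (mod 209); exactly one such r in {1,…,209}.
Inclusion probability = 1/209.

1/209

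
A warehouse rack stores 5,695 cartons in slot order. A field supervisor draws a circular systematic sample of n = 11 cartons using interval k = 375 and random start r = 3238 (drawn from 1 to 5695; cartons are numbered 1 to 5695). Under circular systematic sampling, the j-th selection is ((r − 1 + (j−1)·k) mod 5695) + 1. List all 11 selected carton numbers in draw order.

Selection 1: 3238
Selection 2: 3238 + 375 = 3613
Selection 3: 3613 + 375 = 3988
Selection 4: 3988 + 375 = 4363
Selection 5: 4363 + 375 = 4738
Selection 6: 4738 + 375 = 5113
Selection 7: 5113 + 375 = 5488
Selection 8: 5488 + 375 = 5863 → 5863 − 5695 = 168
Selection 9: 168 + 375 = 543
Selection 10: 543 + 375 = 918
Selection 11: 918 + 375 = 1293

3238, 3613, 3988, 4363, 4738, 5113, 5488, 168, 543, 918, 1293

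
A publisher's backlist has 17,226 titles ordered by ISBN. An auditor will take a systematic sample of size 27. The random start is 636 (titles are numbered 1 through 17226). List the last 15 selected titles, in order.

k = N/n = 17226/27 = 638
13th selection = 636 + 12×638 = 8292
14th: 8292 + 638 = 8930
15th: 8930 + 638 = 9568
16th: 9568 + 638 = 10206
17th: 10206 + 638 = 10844
18th: 10844 + 638 = 11482
19th: 11482 + 638 = 12120
20th: 12120 + 638 = 12758
21st: 12758 + 638 = 13396
22nd: 13396 + 638 = 14034
23rd: 14034 + 638 = 14672
24th: 14672 + 638 = 15310
25th: 15310 + 638 = 15948
26th: 15948 + 638 = 16586
27th: 16586 + 638 = 17224

8292, 8930, 9568, 10206, 10844, 11482, 12120, 12758, 13396, 14034, 14672, 15310, 15948, 16586, 17224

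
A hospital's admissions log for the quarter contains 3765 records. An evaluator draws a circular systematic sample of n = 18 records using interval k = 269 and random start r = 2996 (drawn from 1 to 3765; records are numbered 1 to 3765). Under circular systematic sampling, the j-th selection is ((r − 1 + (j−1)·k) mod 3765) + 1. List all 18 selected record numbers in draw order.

2996, 3265, 3534, 38, 307, 576, 845, 1114, 1383, 1652, 1921, 2190, 2459, 2728, 2997, 3266, 3535, 39

Selection 1: 2996
Selection 2: 2996 + 269 = 3265
Selection 3: 3265 + 269 = 3534
Selection 4: 3534 + 269 = 3803 → 3803 − 3765 = 38
Selection 5: 38 + 269 = 307
Selection 6: 307 + 269 = 576
Selection 7: 576 + 269 = 845
Selection 8: 845 + 269 = 1114
Selection 9: 1114 + 269 = 1383
Selection 10: 1383 + 269 = 1652
Selection 11: 1652 + 269 = 1921
Selection 12: 1921 + 269 = 2190
Selection 13: 2190 + 269 = 2459
Selection 14: 2459 + 269 = 2728
Selection 15: 2728 + 269 = 2997
Selection 16: 2997 + 269 = 3266
Selection 17: 3266 + 269 = 3535
Selection 18: 3535 + 269 = 3804 → 3804 − 3765 = 39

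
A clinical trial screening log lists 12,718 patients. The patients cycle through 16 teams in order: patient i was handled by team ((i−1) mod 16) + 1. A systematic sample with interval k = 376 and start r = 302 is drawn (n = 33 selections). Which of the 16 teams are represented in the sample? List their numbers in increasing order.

Consecutive selections differ by k = 376, so their team numbers differ by 376 mod 16 = 8.
gcd(376, 16) = 8, so the sample visits 16/8 = 2 distinct residues mod 16.
Start 302 is team 14; the teams hit are 6, 14.

6, 14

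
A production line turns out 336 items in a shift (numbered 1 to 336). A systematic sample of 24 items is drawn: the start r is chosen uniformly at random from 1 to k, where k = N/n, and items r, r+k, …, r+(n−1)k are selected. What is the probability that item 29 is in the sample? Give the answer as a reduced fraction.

1/14

k = 336/24 = 14.
Item 29 is selected iff r ≡ 29 (mod 14); exactly one such r in {1,…,14}.
Inclusion probability = 1/14.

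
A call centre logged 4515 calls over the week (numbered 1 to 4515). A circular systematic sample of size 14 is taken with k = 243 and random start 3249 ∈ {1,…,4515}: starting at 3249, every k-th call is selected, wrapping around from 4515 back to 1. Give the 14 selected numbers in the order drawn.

3249, 3492, 3735, 3978, 4221, 4464, 192, 435, 678, 921, 1164, 1407, 1650, 1893

Selection 1: 3249
Selection 2: 3249 + 243 = 3492
Selection 3: 3492 + 243 = 3735
Selection 4: 3735 + 243 = 3978
Selection 5: 3978 + 243 = 4221
Selection 6: 4221 + 243 = 4464
Selection 7: 4464 + 243 = 4707 → 4707 − 4515 = 192
Selection 8: 192 + 243 = 435
Selection 9: 435 + 243 = 678
Selection 10: 678 + 243 = 921
Selection 11: 921 + 243 = 1164
Selection 12: 1164 + 243 = 1407
Selection 13: 1407 + 243 = 1650
Selection 14: 1650 + 243 = 1893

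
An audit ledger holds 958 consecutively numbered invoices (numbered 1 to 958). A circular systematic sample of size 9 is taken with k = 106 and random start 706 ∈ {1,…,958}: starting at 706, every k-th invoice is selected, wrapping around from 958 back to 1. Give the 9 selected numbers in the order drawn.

Selection 1: 706
Selection 2: 706 + 106 = 812
Selection 3: 812 + 106 = 918
Selection 4: 918 + 106 = 1024 → 1024 − 958 = 66
Selection 5: 66 + 106 = 172
Selection 6: 172 + 106 = 278
Selection 7: 278 + 106 = 384
Selection 8: 384 + 106 = 490
Selection 9: 490 + 106 = 596

706, 812, 918, 66, 172, 278, 384, 490, 596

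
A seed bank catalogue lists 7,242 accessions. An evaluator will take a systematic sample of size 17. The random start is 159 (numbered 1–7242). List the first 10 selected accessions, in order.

159, 585, 1011, 1437, 1863, 2289, 2715, 3141, 3567, 3993

k = N/n = 7242/17 = 426
accession 1: 159
accession 2: 159 + 426 = 585
accession 3: 585 + 426 = 1011
accession 4: 1011 + 426 = 1437
accession 5: 1437 + 426 = 1863
accession 6: 1863 + 426 = 2289
accession 7: 2289 + 426 = 2715
accession 8: 2715 + 426 = 3141
accession 9: 3141 + 426 = 3567
accession 10: 3567 + 426 = 3993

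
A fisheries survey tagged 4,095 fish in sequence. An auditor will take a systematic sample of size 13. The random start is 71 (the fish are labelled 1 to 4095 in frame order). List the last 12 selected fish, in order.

386, 701, 1016, 1331, 1646, 1961, 2276, 2591, 2906, 3221, 3536, 3851

k = N/n = 4095/13 = 315
2nd selection = 71 + 1×315 = 386
3rd: 386 + 315 = 701
4th: 701 + 315 = 1016
5th: 1016 + 315 = 1331
6th: 1331 + 315 = 1646
7th: 1646 + 315 = 1961
8th: 1961 + 315 = 2276
9th: 2276 + 315 = 2591
10th: 2591 + 315 = 2906
11th: 2906 + 315 = 3221
12th: 3221 + 315 = 3536
13th: 3536 + 315 = 3851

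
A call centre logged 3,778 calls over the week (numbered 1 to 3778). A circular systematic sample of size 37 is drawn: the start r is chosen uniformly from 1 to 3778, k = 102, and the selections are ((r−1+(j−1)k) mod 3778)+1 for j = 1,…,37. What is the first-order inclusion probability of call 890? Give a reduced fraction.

37/3778

For each position j, as r ranges over 1…3778 the j-th selection hits every call exactly once, so call 890 is selected for exactly 37 of the 3778 starts.
Inclusion probability = 37/3778.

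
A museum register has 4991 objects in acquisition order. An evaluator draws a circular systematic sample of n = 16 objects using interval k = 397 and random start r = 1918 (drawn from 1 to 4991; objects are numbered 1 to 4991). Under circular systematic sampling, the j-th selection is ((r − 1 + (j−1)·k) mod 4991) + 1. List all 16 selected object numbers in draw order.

Selection 1: 1918
Selection 2: 1918 + 397 = 2315
Selection 3: 2315 + 397 = 2712
Selection 4: 2712 + 397 = 3109
Selection 5: 3109 + 397 = 3506
Selection 6: 3506 + 397 = 3903
Selection 7: 3903 + 397 = 4300
Selection 8: 4300 + 397 = 4697
Selection 9: 4697 + 397 = 5094 → 5094 − 4991 = 103
Selection 10: 103 + 397 = 500
Selection 11: 500 + 397 = 897
Selection 12: 897 + 397 = 1294
Selection 13: 1294 + 397 = 1691
Selection 14: 1691 + 397 = 2088
Selection 15: 2088 + 397 = 2485
Selection 16: 2485 + 397 = 2882

1918, 2315, 2712, 3109, 3506, 3903, 4300, 4697, 103, 500, 897, 1294, 1691, 2088, 2485, 2882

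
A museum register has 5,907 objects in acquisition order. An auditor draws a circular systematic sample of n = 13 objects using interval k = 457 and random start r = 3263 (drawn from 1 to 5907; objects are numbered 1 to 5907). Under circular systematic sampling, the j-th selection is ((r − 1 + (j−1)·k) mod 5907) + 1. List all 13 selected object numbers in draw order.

Selection 1: 3263
Selection 2: 3263 + 457 = 3720
Selection 3: 3720 + 457 = 4177
Selection 4: 4177 + 457 = 4634
Selection 5: 4634 + 457 = 5091
Selection 6: 5091 + 457 = 5548
Selection 7: 5548 + 457 = 6005 → 6005 − 5907 = 98
Selection 8: 98 + 457 = 555
Selection 9: 555 + 457 = 1012
Selection 10: 1012 + 457 = 1469
Selection 11: 1469 + 457 = 1926
Selection 12: 1926 + 457 = 2383
Selection 13: 2383 + 457 = 2840

3263, 3720, 4177, 4634, 5091, 5548, 98, 555, 1012, 1469, 1926, 2383, 2840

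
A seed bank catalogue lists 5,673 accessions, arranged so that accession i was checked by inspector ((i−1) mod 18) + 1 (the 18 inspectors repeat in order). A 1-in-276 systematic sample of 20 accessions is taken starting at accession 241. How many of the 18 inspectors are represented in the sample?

Consecutive selections differ by k = 276, so their inspector numbers differ by 276 mod 18 = 6.
gcd(276, 18) = 6, so the sample visits 18/6 = 3 distinct residues mod 18.
Start 241 is inspector 7; the inspectors hit are 1, 7, 13.

3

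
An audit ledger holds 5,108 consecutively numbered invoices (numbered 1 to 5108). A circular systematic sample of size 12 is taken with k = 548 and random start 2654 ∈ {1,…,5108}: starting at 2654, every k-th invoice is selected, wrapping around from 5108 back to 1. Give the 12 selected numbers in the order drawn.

2654, 3202, 3750, 4298, 4846, 286, 834, 1382, 1930, 2478, 3026, 3574

Selection 1: 2654
Selection 2: 2654 + 548 = 3202
Selection 3: 3202 + 548 = 3750
Selection 4: 3750 + 548 = 4298
Selection 5: 4298 + 548 = 4846
Selection 6: 4846 + 548 = 5394 → 5394 − 5108 = 286
Selection 7: 286 + 548 = 834
Selection 8: 834 + 548 = 1382
Selection 9: 1382 + 548 = 1930
Selection 10: 1930 + 548 = 2478
Selection 11: 2478 + 548 = 3026
Selection 12: 3026 + 548 = 3574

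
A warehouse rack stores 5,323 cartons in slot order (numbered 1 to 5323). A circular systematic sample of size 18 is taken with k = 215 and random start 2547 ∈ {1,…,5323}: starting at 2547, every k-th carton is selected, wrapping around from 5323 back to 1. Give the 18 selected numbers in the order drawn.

Selection 1: 2547
Selection 2: 2547 + 215 = 2762
Selection 3: 2762 + 215 = 2977
Selection 4: 2977 + 215 = 3192
Selection 5: 3192 + 215 = 3407
Selection 6: 3407 + 215 = 3622
Selection 7: 3622 + 215 = 3837
Selection 8: 3837 + 215 = 4052
Selection 9: 4052 + 215 = 4267
Selection 10: 4267 + 215 = 4482
Selection 11: 4482 + 215 = 4697
Selection 12: 4697 + 215 = 4912
Selection 13: 4912 + 215 = 5127
Selection 14: 5127 + 215 = 5342 → 5342 − 5323 = 19
Selection 15: 19 + 215 = 234
Selection 16: 234 + 215 = 449
Selection 17: 449 + 215 = 664
Selection 18: 664 + 215 = 879

2547, 2762, 2977, 3192, 3407, 3622, 3837, 4052, 4267, 4482, 4697, 4912, 5127, 19, 234, 449, 664, 879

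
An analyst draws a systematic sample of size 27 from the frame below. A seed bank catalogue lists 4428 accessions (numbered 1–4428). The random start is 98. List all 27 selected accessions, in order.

k = N/n = 4428/27 = 164
accession 1: 98
accession 2: 98 + 164 = 262
accession 3: 262 + 164 = 426
accession 4: 426 + 164 = 590
accession 5: 590 + 164 = 754
accession 6: 754 + 164 = 918
accession 7: 918 + 164 = 1082
accession 8: 1082 + 164 = 1246
accession 9: 1246 + 164 = 1410
accession 10: 1410 + 164 = 1574
accession 11: 1574 + 164 = 1738
accession 12: 1738 + 164 = 1902
accession 13: 1902 + 164 = 2066
accession 14: 2066 + 164 = 2230
accession 15: 2230 + 164 = 2394
accession 16: 2394 + 164 = 2558
accession 17: 2558 + 164 = 2722
accession 18: 2722 + 164 = 2886
accession 19: 2886 + 164 = 3050
accession 20: 3050 + 164 = 3214
accession 21: 3214 + 164 = 3378
accession 22: 3378 + 164 = 3542
accession 23: 3542 + 164 = 3706
accession 24: 3706 + 164 = 3870
accession 25: 3870 + 164 = 4034
accession 26: 4034 + 164 = 4198
accession 27: 4198 + 164 = 4362

98, 262, 426, 590, 754, 918, 1082, 1246, 1410, 1574, 1738, 1902, 2066, 2230, 2394, 2558, 2722, 2886, 3050, 3214, 3378, 3542, 3706, 3870, 4034, 4198, 4362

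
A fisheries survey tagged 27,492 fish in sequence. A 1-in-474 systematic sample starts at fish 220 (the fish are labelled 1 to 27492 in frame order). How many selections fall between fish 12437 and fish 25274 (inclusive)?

27

k = 474
First selection ≥ 12437: 220 + ⌈(12437−220)/474⌉·474 = 220 + 26×474 = 12544
Last selection ≤ 25274: 220 + ⌊(25274−220)/474⌋·474 = 220 + 52×474 = 24868
Count = 52 − 26 + 1 = 27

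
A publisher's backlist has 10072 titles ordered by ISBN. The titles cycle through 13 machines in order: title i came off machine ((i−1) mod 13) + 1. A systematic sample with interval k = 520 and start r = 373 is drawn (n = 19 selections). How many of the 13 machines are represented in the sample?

Consecutive selections differ by k = 520, so their machine numbers differ by 520 mod 13 = 0.
gcd(520, 13) = 13, so the sample visits 13/13 = 1 distinct residues mod 13.
Start 373 is machine 9; the machines hit are 9.

1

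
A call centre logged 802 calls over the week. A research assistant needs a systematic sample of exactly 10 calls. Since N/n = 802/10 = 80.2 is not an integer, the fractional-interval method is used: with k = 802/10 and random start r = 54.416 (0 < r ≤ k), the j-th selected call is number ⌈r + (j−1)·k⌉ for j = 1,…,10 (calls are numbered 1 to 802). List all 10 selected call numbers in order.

j=1: r + 0k = 54.416 → ⌈·⌉ = 55
j=2: r + 1k = 134.616 → ⌈·⌉ = 135
j=3: r + 2k = 214.816 → ⌈·⌉ = 215
j=4: r + 3k = 295.016 → ⌈·⌉ = 296
j=5: r + 4k = 375.216 → ⌈·⌉ = 376
j=6: r + 5k = 455.416 → ⌈·⌉ = 456
j=7: r + 6k = 535.616 → ⌈·⌉ = 536
j=8: r + 7k = 615.816 → ⌈·⌉ = 616
j=9: r + 8k = 696.016 → ⌈·⌉ = 697
j=10: r + 9k = 776.216 → ⌈·⌉ = 777

55, 135, 215, 296, 376, 456, 536, 616, 697, 777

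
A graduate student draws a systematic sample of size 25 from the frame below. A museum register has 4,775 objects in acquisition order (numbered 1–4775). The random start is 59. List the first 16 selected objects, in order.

k = N/n = 4775/25 = 191
object 1: 59
object 2: 59 + 191 = 250
object 3: 250 + 191 = 441
object 4: 441 + 191 = 632
object 5: 632 + 191 = 823
object 6: 823 + 191 = 1014
object 7: 1014 + 191 = 1205
object 8: 1205 + 191 = 1396
object 9: 1396 + 191 = 1587
object 10: 1587 + 191 = 1778
object 11: 1778 + 191 = 1969
object 12: 1969 + 191 = 2160
object 13: 2160 + 191 = 2351
object 14: 2351 + 191 = 2542
object 15: 2542 + 191 = 2733
object 16: 2733 + 191 = 2924

59, 250, 441, 632, 823, 1014, 1205, 1396, 1587, 1778, 1969, 2160, 2351, 2542, 2733, 2924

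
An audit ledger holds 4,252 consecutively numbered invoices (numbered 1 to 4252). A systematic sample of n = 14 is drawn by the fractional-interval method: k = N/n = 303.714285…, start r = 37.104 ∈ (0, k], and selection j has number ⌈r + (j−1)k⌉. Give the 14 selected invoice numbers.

38, 341, 645, 949, 1252, 1556, 1860, 2164, 2467, 2771, 3075, 3378, 3682, 3986

j=1: r + 0k = 37.104 → ⌈·⌉ = 38
j=2: r + 1k = 340.818285… → ⌈·⌉ = 341
j=3: r + 2k = 644.532571… → ⌈·⌉ = 645
j=4: r + 3k = 948.246857… → ⌈·⌉ = 949
j=5: r + 4k = 1251.961142… → ⌈·⌉ = 1252
j=6: r + 5k = 1555.675428… → ⌈·⌉ = 1556
j=7: r + 6k = 1859.389714… → ⌈·⌉ = 1860
j=8: r + 7k = 2163.104 → ⌈·⌉ = 2164
j=9: r + 8k = 2466.818285… → ⌈·⌉ = 2467
j=10: r + 9k = 2770.532571… → ⌈·⌉ = 2771
j=11: r + 10k = 3074.246857… → ⌈·⌉ = 3075
j=12: r + 11k = 3377.961142… → ⌈·⌉ = 3378
j=13: r + 12k = 3681.675428… → ⌈·⌉ = 3682
j=14: r + 13k = 3985.389714… → ⌈·⌉ = 3986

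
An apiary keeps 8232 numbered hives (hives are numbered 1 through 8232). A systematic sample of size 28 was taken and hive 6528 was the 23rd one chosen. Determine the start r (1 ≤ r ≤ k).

k = 8232/28 = 294
r = 6528 − (23−1)×294 = 6528 − 6468 = 60

60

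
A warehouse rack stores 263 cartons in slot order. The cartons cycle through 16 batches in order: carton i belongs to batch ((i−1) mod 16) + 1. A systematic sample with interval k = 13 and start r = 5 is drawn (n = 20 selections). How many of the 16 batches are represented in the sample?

16

Consecutive selections differ by k = 13, so their batch numbers differ by 13 mod 16 = 13.
gcd(13, 16) = 1, so the sample visits 16/1 = 16 distinct residues mod 16.
Start 5 is batch 5; the batches hit are 1, 2, 3, 4, 5, 6, 7, 8, 9, 10, 11, 12, 13, 14, 15, 16.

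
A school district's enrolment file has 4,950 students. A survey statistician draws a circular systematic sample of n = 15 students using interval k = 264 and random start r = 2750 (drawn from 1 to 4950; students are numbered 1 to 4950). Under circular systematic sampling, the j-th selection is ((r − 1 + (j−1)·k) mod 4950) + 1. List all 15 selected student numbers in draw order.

2750, 3014, 3278, 3542, 3806, 4070, 4334, 4598, 4862, 176, 440, 704, 968, 1232, 1496

Selection 1: 2750
Selection 2: 2750 + 264 = 3014
Selection 3: 3014 + 264 = 3278
Selection 4: 3278 + 264 = 3542
Selection 5: 3542 + 264 = 3806
Selection 6: 3806 + 264 = 4070
Selection 7: 4070 + 264 = 4334
Selection 8: 4334 + 264 = 4598
Selection 9: 4598 + 264 = 4862
Selection 10: 4862 + 264 = 5126 → 5126 − 4950 = 176
Selection 11: 176 + 264 = 440
Selection 12: 440 + 264 = 704
Selection 13: 704 + 264 = 968
Selection 14: 968 + 264 = 1232
Selection 15: 1232 + 264 = 1496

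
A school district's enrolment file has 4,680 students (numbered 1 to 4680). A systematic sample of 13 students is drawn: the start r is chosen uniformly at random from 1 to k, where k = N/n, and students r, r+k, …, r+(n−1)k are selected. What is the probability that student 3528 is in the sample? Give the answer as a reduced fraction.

k = 4680/13 = 360.
Student 3528 is selected iff r ≡ 3528 (mod 360); exactly one such r in {1,…,360}.
Inclusion probability = 1/360.

1/360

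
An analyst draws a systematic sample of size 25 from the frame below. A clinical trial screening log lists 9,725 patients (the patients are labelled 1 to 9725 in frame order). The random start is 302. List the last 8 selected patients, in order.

6915, 7304, 7693, 8082, 8471, 8860, 9249, 9638

k = N/n = 9725/25 = 389
18th selection = 302 + 17×389 = 6915
19th: 6915 + 389 = 7304
20th: 7304 + 389 = 7693
21st: 7693 + 389 = 8082
22nd: 8082 + 389 = 8471
23rd: 8471 + 389 = 8860
24th: 8860 + 389 = 9249
25th: 9249 + 389 = 9638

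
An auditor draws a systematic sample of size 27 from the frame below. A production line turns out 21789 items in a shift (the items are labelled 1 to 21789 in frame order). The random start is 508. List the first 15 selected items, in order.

k = N/n = 21789/27 = 807
item 1: 508
item 2: 508 + 807 = 1315
item 3: 1315 + 807 = 2122
item 4: 2122 + 807 = 2929
item 5: 2929 + 807 = 3736
item 6: 3736 + 807 = 4543
item 7: 4543 + 807 = 5350
item 8: 5350 + 807 = 6157
item 9: 6157 + 807 = 6964
item 10: 6964 + 807 = 7771
item 11: 7771 + 807 = 8578
item 12: 8578 + 807 = 9385
item 13: 9385 + 807 = 10192
item 14: 10192 + 807 = 10999
item 15: 10999 + 807 = 11806

508, 1315, 2122, 2929, 3736, 4543, 5350, 6157, 6964, 7771, 8578, 9385, 10192, 10999, 11806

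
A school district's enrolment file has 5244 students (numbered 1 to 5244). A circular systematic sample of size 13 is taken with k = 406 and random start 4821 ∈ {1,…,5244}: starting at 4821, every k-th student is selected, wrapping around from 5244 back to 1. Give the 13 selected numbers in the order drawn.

Selection 1: 4821
Selection 2: 4821 + 406 = 5227
Selection 3: 5227 + 406 = 5633 → 5633 − 5244 = 389
Selection 4: 389 + 406 = 795
Selection 5: 795 + 406 = 1201
Selection 6: 1201 + 406 = 1607
Selection 7: 1607 + 406 = 2013
Selection 8: 2013 + 406 = 2419
Selection 9: 2419 + 406 = 2825
Selection 10: 2825 + 406 = 3231
Selection 11: 3231 + 406 = 3637
Selection 12: 3637 + 406 = 4043
Selection 13: 4043 + 406 = 4449

4821, 5227, 389, 795, 1201, 1607, 2013, 2419, 2825, 3231, 3637, 4043, 4449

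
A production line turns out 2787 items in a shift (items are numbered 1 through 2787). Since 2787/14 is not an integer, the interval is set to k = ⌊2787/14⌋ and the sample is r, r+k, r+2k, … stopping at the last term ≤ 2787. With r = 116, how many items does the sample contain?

k = ⌊2787/14⌋ = 199
Achieved size = ⌊(2787 − 116)/199⌋ + 1 = ⌊2671/199⌋ + 1 = 13 + 1 = 14
(last selection: 116 + 13×199 = 2703 ≤ 2787; next would be 2902 > 2787)

14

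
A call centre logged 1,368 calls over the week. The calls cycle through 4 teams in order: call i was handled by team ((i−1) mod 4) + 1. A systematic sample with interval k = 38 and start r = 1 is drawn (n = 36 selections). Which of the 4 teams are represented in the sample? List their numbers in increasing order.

1, 3

Consecutive selections differ by k = 38, so their team numbers differ by 38 mod 4 = 2.
gcd(38, 4) = 2, so the sample visits 4/2 = 2 distinct residues mod 4.
Start 1 is team 1; the teams hit are 1, 3.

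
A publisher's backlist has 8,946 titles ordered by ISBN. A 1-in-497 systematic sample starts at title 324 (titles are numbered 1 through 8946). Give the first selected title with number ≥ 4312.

4797

k = 497
Steps past start: ⌈(4312 − 324)/497⌉ = ⌈3988/497⌉ = 9
Selected title: 324 + 9×497 = 4797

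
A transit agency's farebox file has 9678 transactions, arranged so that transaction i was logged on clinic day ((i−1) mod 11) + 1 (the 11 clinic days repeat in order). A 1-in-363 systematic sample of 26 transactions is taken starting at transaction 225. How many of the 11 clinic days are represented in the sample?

Consecutive selections differ by k = 363, so their clinic day numbers differ by 363 mod 11 = 0.
gcd(363, 11) = 11, so the sample visits 11/11 = 1 distinct residues mod 11.
Start 225 is clinic day 5; the clinic days hit are 5.

1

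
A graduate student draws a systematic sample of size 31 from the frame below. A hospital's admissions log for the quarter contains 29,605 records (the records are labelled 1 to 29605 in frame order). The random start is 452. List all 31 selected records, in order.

452, 1407, 2362, 3317, 4272, 5227, 6182, 7137, 8092, 9047, 10002, 10957, 11912, 12867, 13822, 14777, 15732, 16687, 17642, 18597, 19552, 20507, 21462, 22417, 23372, 24327, 25282, 26237, 27192, 28147, 29102

k = N/n = 29605/31 = 955
record 1: 452
record 2: 452 + 955 = 1407
record 3: 1407 + 955 = 2362
record 4: 2362 + 955 = 3317
record 5: 3317 + 955 = 4272
record 6: 4272 + 955 = 5227
record 7: 5227 + 955 = 6182
record 8: 6182 + 955 = 7137
record 9: 7137 + 955 = 8092
record 10: 8092 + 955 = 9047
record 11: 9047 + 955 = 10002
record 12: 10002 + 955 = 10957
record 13: 10957 + 955 = 11912
record 14: 11912 + 955 = 12867
record 15: 12867 + 955 = 13822
record 16: 13822 + 955 = 14777
record 17: 14777 + 955 = 15732
record 18: 15732 + 955 = 16687
record 19: 16687 + 955 = 17642
record 20: 17642 + 955 = 18597
record 21: 18597 + 955 = 19552
record 22: 19552 + 955 = 20507
record 23: 20507 + 955 = 21462
record 24: 21462 + 955 = 22417
record 25: 22417 + 955 = 23372
record 26: 23372 + 955 = 24327
record 27: 24327 + 955 = 25282
record 28: 25282 + 955 = 26237
record 29: 26237 + 955 = 27192
record 30: 27192 + 955 = 28147
record 31: 28147 + 955 = 29102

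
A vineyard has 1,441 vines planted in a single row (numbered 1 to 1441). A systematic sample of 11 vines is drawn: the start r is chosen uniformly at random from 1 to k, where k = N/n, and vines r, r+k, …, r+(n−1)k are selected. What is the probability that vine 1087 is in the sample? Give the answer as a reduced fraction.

k = 1441/11 = 131.
Vine 1087 is selected iff r ≡ 1087 (mod 131); exactly one such r in {1,…,131}.
Inclusion probability = 1/131.

1/131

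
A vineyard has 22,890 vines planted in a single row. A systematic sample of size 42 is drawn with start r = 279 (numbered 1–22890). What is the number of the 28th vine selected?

k = 22890/42 = 545
28th selection = r + (28−1)·k = 279 + 27×545 = 279 + 14715 = 14994

14994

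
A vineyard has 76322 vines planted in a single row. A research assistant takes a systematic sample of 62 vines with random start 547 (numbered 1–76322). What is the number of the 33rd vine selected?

39939

k = 76322/62 = 1231
33rd selection = r + (33−1)·k = 547 + 32×1231 = 547 + 39392 = 39939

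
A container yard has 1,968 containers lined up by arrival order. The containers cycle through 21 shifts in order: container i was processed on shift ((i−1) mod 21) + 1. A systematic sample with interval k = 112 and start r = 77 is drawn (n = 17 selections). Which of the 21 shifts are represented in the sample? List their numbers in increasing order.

Consecutive selections differ by k = 112, so their shift numbers differ by 112 mod 21 = 7.
gcd(112, 21) = 7, so the sample visits 21/7 = 3 distinct residues mod 21.
Start 77 is shift 14; the shifts hit are 7, 14, 21.

7, 14, 21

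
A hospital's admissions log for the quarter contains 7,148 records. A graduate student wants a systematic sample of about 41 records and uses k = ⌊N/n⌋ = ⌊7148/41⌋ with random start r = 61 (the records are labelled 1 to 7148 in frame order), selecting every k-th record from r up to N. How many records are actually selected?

41

k = ⌊7148/41⌋ = 174
Achieved size = ⌊(7148 − 61)/174⌋ + 1 = ⌊7087/174⌋ + 1 = 40 + 1 = 41
(last selection: 61 + 40×174 = 7021 ≤ 7148; next would be 7195 > 7148)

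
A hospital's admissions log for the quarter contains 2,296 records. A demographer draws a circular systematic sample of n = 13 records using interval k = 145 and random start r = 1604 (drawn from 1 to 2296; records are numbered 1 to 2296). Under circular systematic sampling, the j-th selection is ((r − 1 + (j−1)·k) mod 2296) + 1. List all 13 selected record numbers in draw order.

Selection 1: 1604
Selection 2: 1604 + 145 = 1749
Selection 3: 1749 + 145 = 1894
Selection 4: 1894 + 145 = 2039
Selection 5: 2039 + 145 = 2184
Selection 6: 2184 + 145 = 2329 → 2329 − 2296 = 33
Selection 7: 33 + 145 = 178
Selection 8: 178 + 145 = 323
Selection 9: 323 + 145 = 468
Selection 10: 468 + 145 = 613
Selection 11: 613 + 145 = 758
Selection 12: 758 + 145 = 903
Selection 13: 903 + 145 = 1048

1604, 1749, 1894, 2039, 2184, 33, 178, 323, 468, 613, 758, 903, 1048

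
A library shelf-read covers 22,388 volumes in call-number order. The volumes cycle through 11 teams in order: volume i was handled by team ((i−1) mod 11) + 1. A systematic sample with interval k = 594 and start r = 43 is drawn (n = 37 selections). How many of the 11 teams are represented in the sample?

1

Consecutive selections differ by k = 594, so their team numbers differ by 594 mod 11 = 0.
gcd(594, 11) = 11, so the sample visits 11/11 = 1 distinct residues mod 11.
Start 43 is team 10; the teams hit are 10.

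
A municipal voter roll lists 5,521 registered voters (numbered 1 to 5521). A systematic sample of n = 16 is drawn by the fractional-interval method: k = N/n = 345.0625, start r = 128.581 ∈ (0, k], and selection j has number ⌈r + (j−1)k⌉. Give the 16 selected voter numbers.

129, 474, 819, 1164, 1509, 1854, 2199, 2545, 2890, 3235, 3580, 3925, 4270, 4615, 4960, 5305

j=1: r + 0k = 128.581 → ⌈·⌉ = 129
j=2: r + 1k = 473.6435 → ⌈·⌉ = 474
j=3: r + 2k = 818.706 → ⌈·⌉ = 819
j=4: r + 3k = 1163.7685 → ⌈·⌉ = 1164
j=5: r + 4k = 1508.831 → ⌈·⌉ = 1509
j=6: r + 5k = 1853.8935 → ⌈·⌉ = 1854
j=7: r + 6k = 2198.956 → ⌈·⌉ = 2199
j=8: r + 7k = 2544.0185 → ⌈·⌉ = 2545
j=9: r + 8k = 2889.081 → ⌈·⌉ = 2890
j=10: r + 9k = 3234.1435 → ⌈·⌉ = 3235
j=11: r + 10k = 3579.206 → ⌈·⌉ = 3580
j=12: r + 11k = 3924.2685 → ⌈·⌉ = 3925
j=13: r + 12k = 4269.331 → ⌈·⌉ = 4270
j=14: r + 13k = 4614.3935 → ⌈·⌉ = 4615
j=15: r + 14k = 4959.456 → ⌈·⌉ = 4960
j=16: r + 15k = 5304.5185 → ⌈·⌉ = 5305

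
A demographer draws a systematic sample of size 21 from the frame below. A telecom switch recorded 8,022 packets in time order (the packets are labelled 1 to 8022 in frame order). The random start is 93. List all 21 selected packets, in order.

k = N/n = 8022/21 = 382
packet 1: 93
packet 2: 93 + 382 = 475
packet 3: 475 + 382 = 857
packet 4: 857 + 382 = 1239
packet 5: 1239 + 382 = 1621
packet 6: 1621 + 382 = 2003
packet 7: 2003 + 382 = 2385
packet 8: 2385 + 382 = 2767
packet 9: 2767 + 382 = 3149
packet 10: 3149 + 382 = 3531
packet 11: 3531 + 382 = 3913
packet 12: 3913 + 382 = 4295
packet 13: 4295 + 382 = 4677
packet 14: 4677 + 382 = 5059
packet 15: 5059 + 382 = 5441
packet 16: 5441 + 382 = 5823
packet 17: 5823 + 382 = 6205
packet 18: 6205 + 382 = 6587
packet 19: 6587 + 382 = 6969
packet 20: 6969 + 382 = 7351
packet 21: 7351 + 382 = 7733

93, 475, 857, 1239, 1621, 2003, 2385, 2767, 3149, 3531, 3913, 4295, 4677, 5059, 5441, 5823, 6205, 6587, 6969, 7351, 7733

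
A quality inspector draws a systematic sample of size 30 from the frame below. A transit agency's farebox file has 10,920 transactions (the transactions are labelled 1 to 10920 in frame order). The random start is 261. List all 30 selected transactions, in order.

k = N/n = 10920/30 = 364
transaction 1: 261
transaction 2: 261 + 364 = 625
transaction 3: 625 + 364 = 989
transaction 4: 989 + 364 = 1353
transaction 5: 1353 + 364 = 1717
transaction 6: 1717 + 364 = 2081
transaction 7: 2081 + 364 = 2445
transaction 8: 2445 + 364 = 2809
transaction 9: 2809 + 364 = 3173
transaction 10: 3173 + 364 = 3537
transaction 11: 3537 + 364 = 3901
transaction 12: 3901 + 364 = 4265
transaction 13: 4265 + 364 = 4629
transaction 14: 4629 + 364 = 4993
transaction 15: 4993 + 364 = 5357
transaction 16: 5357 + 364 = 5721
transaction 17: 5721 + 364 = 6085
transaction 18: 6085 + 364 = 6449
transaction 19: 6449 + 364 = 6813
transaction 20: 6813 + 364 = 7177
transaction 21: 7177 + 364 = 7541
transaction 22: 7541 + 364 = 7905
transaction 23: 7905 + 364 = 8269
transaction 24: 8269 + 364 = 8633
transaction 25: 8633 + 364 = 8997
transaction 26: 8997 + 364 = 9361
transaction 27: 9361 + 364 = 9725
transaction 28: 9725 + 364 = 10089
transaction 29: 10089 + 364 = 10453
transaction 30: 10453 + 364 = 10817

261, 625, 989, 1353, 1717, 2081, 2445, 2809, 3173, 3537, 3901, 4265, 4629, 4993, 5357, 5721, 6085, 6449, 6813, 7177, 7541, 7905, 8269, 8633, 8997, 9361, 9725, 10089, 10453, 10817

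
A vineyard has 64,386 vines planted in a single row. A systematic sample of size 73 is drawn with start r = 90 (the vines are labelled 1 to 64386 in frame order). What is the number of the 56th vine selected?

k = 64386/73 = 882
56th selection = r + (56−1)·k = 90 + 55×882 = 90 + 48510 = 48600

48600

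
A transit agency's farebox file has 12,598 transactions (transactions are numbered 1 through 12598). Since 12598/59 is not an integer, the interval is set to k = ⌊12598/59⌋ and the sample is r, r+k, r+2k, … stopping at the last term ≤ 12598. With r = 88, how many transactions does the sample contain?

59

k = ⌊12598/59⌋ = 213
Achieved size = ⌊(12598 − 88)/213⌋ + 1 = ⌊12510/213⌋ + 1 = 58 + 1 = 59
(last selection: 88 + 58×213 = 12442 ≤ 12598; next would be 12655 > 12598)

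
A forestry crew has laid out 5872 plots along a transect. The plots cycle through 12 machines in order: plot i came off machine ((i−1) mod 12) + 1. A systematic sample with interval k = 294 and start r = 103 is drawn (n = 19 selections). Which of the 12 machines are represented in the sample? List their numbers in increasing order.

Consecutive selections differ by k = 294, so their machine numbers differ by 294 mod 12 = 6.
gcd(294, 12) = 6, so the sample visits 12/6 = 2 distinct residues mod 12.
Start 103 is machine 7; the machines hit are 1, 7.

1, 7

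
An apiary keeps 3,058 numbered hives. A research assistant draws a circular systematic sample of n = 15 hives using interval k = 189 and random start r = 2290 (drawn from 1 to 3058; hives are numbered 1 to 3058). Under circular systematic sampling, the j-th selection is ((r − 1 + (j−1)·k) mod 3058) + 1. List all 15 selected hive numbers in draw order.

2290, 2479, 2668, 2857, 3046, 177, 366, 555, 744, 933, 1122, 1311, 1500, 1689, 1878

Selection 1: 2290
Selection 2: 2290 + 189 = 2479
Selection 3: 2479 + 189 = 2668
Selection 4: 2668 + 189 = 2857
Selection 5: 2857 + 189 = 3046
Selection 6: 3046 + 189 = 3235 → 3235 − 3058 = 177
Selection 7: 177 + 189 = 366
Selection 8: 366 + 189 = 555
Selection 9: 555 + 189 = 744
Selection 10: 744 + 189 = 933
Selection 11: 933 + 189 = 1122
Selection 12: 1122 + 189 = 1311
Selection 13: 1311 + 189 = 1500
Selection 14: 1500 + 189 = 1689
Selection 15: 1689 + 189 = 1878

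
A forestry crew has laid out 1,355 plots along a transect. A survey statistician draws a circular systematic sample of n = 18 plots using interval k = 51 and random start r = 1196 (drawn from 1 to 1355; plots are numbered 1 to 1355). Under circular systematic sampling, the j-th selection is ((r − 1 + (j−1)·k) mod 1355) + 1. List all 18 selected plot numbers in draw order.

Selection 1: 1196
Selection 2: 1196 + 51 = 1247
Selection 3: 1247 + 51 = 1298
Selection 4: 1298 + 51 = 1349
Selection 5: 1349 + 51 = 1400 → 1400 − 1355 = 45
Selection 6: 45 + 51 = 96
Selection 7: 96 + 51 = 147
Selection 8: 147 + 51 = 198
Selection 9: 198 + 51 = 249
Selection 10: 249 + 51 = 300
Selection 11: 300 + 51 = 351
Selection 12: 351 + 51 = 402
Selection 13: 402 + 51 = 453
Selection 14: 453 + 51 = 504
Selection 15: 504 + 51 = 555
Selection 16: 555 + 51 = 606
Selection 17: 606 + 51 = 657
Selection 18: 657 + 51 = 708

1196, 1247, 1298, 1349, 45, 96, 147, 198, 249, 300, 351, 402, 453, 504, 555, 606, 657, 708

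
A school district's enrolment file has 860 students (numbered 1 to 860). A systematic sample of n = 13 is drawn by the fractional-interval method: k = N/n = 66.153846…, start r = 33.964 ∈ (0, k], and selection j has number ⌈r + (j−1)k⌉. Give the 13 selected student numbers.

j=1: r + 0k = 33.964 → ⌈·⌉ = 34
j=2: r + 1k = 100.117846… → ⌈·⌉ = 101
j=3: r + 2k = 166.271692… → ⌈·⌉ = 167
j=4: r + 3k = 232.425538… → ⌈·⌉ = 233
j=5: r + 4k = 298.579384… → ⌈·⌉ = 299
j=6: r + 5k = 364.733230… → ⌈·⌉ = 365
j=7: r + 6k = 430.887076… → ⌈·⌉ = 431
j=8: r + 7k = 497.040923… → ⌈·⌉ = 498
j=9: r + 8k = 563.194769… → ⌈·⌉ = 564
j=10: r + 9k = 629.348615… → ⌈·⌉ = 630
j=11: r + 10k = 695.502461… → ⌈·⌉ = 696
j=12: r + 11k = 761.656307… → ⌈·⌉ = 762
j=13: r + 12k = 827.810153… → ⌈·⌉ = 828

34, 101, 167, 233, 299, 365, 431, 498, 564, 630, 696, 762, 828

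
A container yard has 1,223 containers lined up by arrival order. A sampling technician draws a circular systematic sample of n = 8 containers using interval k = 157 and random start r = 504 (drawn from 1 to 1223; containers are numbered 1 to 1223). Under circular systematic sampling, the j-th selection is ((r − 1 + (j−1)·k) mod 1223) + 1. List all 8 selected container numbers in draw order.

504, 661, 818, 975, 1132, 66, 223, 380

Selection 1: 504
Selection 2: 504 + 157 = 661
Selection 3: 661 + 157 = 818
Selection 4: 818 + 157 = 975
Selection 5: 975 + 157 = 1132
Selection 6: 1132 + 157 = 1289 → 1289 − 1223 = 66
Selection 7: 66 + 157 = 223
Selection 8: 223 + 157 = 380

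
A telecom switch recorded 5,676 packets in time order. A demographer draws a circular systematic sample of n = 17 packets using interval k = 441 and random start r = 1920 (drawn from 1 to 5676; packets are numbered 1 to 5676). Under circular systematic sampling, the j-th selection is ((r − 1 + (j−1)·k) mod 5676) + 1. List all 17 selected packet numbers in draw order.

1920, 2361, 2802, 3243, 3684, 4125, 4566, 5007, 5448, 213, 654, 1095, 1536, 1977, 2418, 2859, 3300

Selection 1: 1920
Selection 2: 1920 + 441 = 2361
Selection 3: 2361 + 441 = 2802
Selection 4: 2802 + 441 = 3243
Selection 5: 3243 + 441 = 3684
Selection 6: 3684 + 441 = 4125
Selection 7: 4125 + 441 = 4566
Selection 8: 4566 + 441 = 5007
Selection 9: 5007 + 441 = 5448
Selection 10: 5448 + 441 = 5889 → 5889 − 5676 = 213
Selection 11: 213 + 441 = 654
Selection 12: 654 + 441 = 1095
Selection 13: 1095 + 441 = 1536
Selection 14: 1536 + 441 = 1977
Selection 15: 1977 + 441 = 2418
Selection 16: 2418 + 441 = 2859
Selection 17: 2859 + 441 = 3300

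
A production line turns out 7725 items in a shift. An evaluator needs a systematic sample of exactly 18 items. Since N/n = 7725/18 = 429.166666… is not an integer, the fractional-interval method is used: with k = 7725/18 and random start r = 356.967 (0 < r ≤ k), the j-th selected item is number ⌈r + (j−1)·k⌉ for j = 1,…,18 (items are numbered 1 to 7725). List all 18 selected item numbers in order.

357, 787, 1216, 1645, 2074, 2503, 2932, 3362, 3791, 4220, 4649, 5078, 5507, 5937, 6366, 6795, 7224, 7653

j=1: r + 0k = 356.967 → ⌈·⌉ = 357
j=2: r + 1k = 786.133666… → ⌈·⌉ = 787
j=3: r + 2k = 1215.300333… → ⌈·⌉ = 1216
j=4: r + 3k = 1644.467 → ⌈·⌉ = 1645
j=5: r + 4k = 2073.633666… → ⌈·⌉ = 2074
j=6: r + 5k = 2502.800333… → ⌈·⌉ = 2503
j=7: r + 6k = 2931.967 → ⌈·⌉ = 2932
j=8: r + 7k = 3361.133666… → ⌈·⌉ = 3362
j=9: r + 8k = 3790.300333… → ⌈·⌉ = 3791
j=10: r + 9k = 4219.467 → ⌈·⌉ = 4220
j=11: r + 10k = 4648.633666… → ⌈·⌉ = 4649
j=12: r + 11k = 5077.800333… → ⌈·⌉ = 5078
j=13: r + 12k = 5506.967 → ⌈·⌉ = 5507
j=14: r + 13k = 5936.133666… → ⌈·⌉ = 5937
j=15: r + 14k = 6365.300333… → ⌈·⌉ = 6366
j=16: r + 15k = 6794.467 → ⌈·⌉ = 6795
j=17: r + 16k = 7223.633666… → ⌈·⌉ = 7224
j=18: r + 17k = 7652.800333… → ⌈·⌉ = 7653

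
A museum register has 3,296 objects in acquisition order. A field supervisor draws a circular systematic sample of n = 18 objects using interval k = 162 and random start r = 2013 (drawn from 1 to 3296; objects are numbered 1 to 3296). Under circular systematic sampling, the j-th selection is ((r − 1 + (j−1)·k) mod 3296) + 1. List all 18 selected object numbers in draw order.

Selection 1: 2013
Selection 2: 2013 + 162 = 2175
Selection 3: 2175 + 162 = 2337
Selection 4: 2337 + 162 = 2499
Selection 5: 2499 + 162 = 2661
Selection 6: 2661 + 162 = 2823
Selection 7: 2823 + 162 = 2985
Selection 8: 2985 + 162 = 3147
Selection 9: 3147 + 162 = 3309 → 3309 − 3296 = 13
Selection 10: 13 + 162 = 175
Selection 11: 175 + 162 = 337
Selection 12: 337 + 162 = 499
Selection 13: 499 + 162 = 661
Selection 14: 661 + 162 = 823
Selection 15: 823 + 162 = 985
Selection 16: 985 + 162 = 1147
Selection 17: 1147 + 162 = 1309
Selection 18: 1309 + 162 = 1471

2013, 2175, 2337, 2499, 2661, 2823, 2985, 3147, 13, 175, 337, 499, 661, 823, 985, 1147, 1309, 1471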